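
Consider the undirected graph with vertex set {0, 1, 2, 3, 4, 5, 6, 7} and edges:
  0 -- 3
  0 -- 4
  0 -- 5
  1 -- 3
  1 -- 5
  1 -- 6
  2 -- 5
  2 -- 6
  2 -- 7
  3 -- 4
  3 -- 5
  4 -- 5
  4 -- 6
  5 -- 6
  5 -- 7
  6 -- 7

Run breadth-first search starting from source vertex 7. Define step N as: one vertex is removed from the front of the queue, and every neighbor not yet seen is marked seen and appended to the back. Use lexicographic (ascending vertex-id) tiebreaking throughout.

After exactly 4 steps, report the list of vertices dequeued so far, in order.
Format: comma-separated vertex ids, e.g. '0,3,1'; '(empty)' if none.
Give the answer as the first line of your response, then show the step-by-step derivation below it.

7,2,5,6

step 1: dequeue 7; queue=[2,5,6]; order=7
step 2: dequeue 2; queue=[5,6]; order=7,2
step 3: dequeue 5; queue=[6,0,1,3,4]; order=7,2,5
step 4: dequeue 6; queue=[0,1,3,4]; order=7,2,5,6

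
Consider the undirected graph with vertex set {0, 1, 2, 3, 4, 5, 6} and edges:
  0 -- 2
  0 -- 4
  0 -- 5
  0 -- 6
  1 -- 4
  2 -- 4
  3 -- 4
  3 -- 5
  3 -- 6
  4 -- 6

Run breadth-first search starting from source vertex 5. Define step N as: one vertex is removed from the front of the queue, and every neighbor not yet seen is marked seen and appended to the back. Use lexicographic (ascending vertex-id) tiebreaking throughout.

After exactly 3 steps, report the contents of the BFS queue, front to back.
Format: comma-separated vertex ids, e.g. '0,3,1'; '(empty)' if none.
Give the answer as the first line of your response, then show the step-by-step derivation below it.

2,4,6

step 1: dequeue 5; queue=[0,3]; order=5
step 2: dequeue 0; queue=[3,2,4,6]; order=5,0
step 3: dequeue 3; queue=[2,4,6]; order=5,0,3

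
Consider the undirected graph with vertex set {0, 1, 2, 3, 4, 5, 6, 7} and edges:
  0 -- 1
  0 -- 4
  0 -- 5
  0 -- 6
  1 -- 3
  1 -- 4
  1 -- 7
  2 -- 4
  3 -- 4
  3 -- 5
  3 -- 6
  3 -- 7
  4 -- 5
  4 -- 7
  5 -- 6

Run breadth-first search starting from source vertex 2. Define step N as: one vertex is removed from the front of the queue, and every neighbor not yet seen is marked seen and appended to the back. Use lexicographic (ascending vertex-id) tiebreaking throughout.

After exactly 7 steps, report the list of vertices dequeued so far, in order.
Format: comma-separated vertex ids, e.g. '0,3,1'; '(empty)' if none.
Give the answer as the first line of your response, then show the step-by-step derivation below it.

2,4,0,1,3,5,7

step 1: dequeue 2; queue=[4]; order=2
step 2: dequeue 4; queue=[0,1,3,5,7]; order=2,4
step 3: dequeue 0; queue=[1,3,5,7,6]; order=2,4,0
step 4: dequeue 1; queue=[3,5,7,6]; order=2,4,0,1
step 5: dequeue 3; queue=[5,7,6]; order=2,4,0,1,3
step 6: dequeue 5; queue=[7,6]; order=2,4,0,1,3,5
step 7: dequeue 7; queue=[6]; order=2,4,0,1,3,5,7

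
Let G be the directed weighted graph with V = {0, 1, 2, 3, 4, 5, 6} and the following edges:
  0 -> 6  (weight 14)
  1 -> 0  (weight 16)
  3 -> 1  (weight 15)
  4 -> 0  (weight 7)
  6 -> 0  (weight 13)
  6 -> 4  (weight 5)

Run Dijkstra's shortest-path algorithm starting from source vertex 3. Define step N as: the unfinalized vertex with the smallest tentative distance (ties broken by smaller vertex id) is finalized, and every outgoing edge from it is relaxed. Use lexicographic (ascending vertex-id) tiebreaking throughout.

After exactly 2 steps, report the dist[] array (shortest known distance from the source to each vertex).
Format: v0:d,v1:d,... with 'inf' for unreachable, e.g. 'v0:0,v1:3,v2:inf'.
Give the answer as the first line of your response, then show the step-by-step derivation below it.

v0:31,v1:15,v2:inf,v3:0,v4:inf,v5:inf,v6:inf

step 1: dist = v0:inf,v1:15,v2:inf,v3:0,v4:inf,v5:inf,v6:inf
step 2: dist = v0:31,v1:15,v2:inf,v3:0,v4:inf,v5:inf,v6:inf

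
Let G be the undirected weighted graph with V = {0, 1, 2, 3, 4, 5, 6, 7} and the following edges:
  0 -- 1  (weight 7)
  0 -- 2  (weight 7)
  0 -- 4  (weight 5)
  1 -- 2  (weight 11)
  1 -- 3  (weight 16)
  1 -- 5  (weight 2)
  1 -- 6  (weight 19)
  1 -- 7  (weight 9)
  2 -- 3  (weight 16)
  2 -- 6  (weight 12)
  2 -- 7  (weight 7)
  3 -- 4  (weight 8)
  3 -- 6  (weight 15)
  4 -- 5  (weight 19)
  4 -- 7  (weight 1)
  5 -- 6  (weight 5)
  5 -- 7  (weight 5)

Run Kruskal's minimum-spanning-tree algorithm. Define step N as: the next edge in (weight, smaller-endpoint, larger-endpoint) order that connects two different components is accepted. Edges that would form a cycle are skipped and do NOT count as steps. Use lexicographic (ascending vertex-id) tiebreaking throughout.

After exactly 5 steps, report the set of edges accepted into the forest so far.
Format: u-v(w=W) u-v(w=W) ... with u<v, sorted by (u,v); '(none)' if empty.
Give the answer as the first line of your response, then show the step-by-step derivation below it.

0-4(w=5) 1-5(w=2) 4-7(w=1) 5-6(w=5) 5-7(w=5)

step 1: add edge 4-7 (w=1); MST = {4-7(w=1)}
step 2: add edge 1-5 (w=2); MST = {1-5(w=2) 4-7(w=1)}
step 3: add edge 0-4 (w=5); MST = {0-4(w=5) 1-5(w=2) 4-7(w=1)}
step 4: add edge 5-6 (w=5); MST = {0-4(w=5) 1-5(w=2) 4-7(w=1) 5-6(w=5)}
step 5: add edge 5-7 (w=5); MST = {0-4(w=5) 1-5(w=2) 4-7(w=1) 5-6(w=5) 5-7(w=5)}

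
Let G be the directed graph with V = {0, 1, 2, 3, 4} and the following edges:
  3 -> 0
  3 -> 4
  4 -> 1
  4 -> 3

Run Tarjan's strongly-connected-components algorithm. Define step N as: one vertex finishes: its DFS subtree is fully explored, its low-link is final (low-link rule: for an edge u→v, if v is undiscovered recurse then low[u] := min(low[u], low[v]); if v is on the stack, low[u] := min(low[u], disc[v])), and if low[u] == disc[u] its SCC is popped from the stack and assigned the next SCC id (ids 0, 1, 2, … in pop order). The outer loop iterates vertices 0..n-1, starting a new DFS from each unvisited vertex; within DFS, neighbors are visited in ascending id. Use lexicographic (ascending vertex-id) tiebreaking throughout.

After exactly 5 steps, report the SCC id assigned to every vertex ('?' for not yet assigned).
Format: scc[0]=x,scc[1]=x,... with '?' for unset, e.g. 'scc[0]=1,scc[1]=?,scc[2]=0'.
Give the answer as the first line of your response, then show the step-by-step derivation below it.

scc[0]=0,scc[1]=1,scc[2]=2,scc[3]=3,scc[4]=3

step 1: low=(low[0]=0,low[1]=?,low[2]=?,low[3]=?,low[4]=?); scc=(scc[0]=0,scc[1]=?,scc[2]=?,scc[3]=?,scc[4]=?)
step 2: low=(low[0]=0,low[1]=1,low[2]=?,low[3]=?,low[4]=?); scc=(scc[0]=0,scc[1]=1,scc[2]=?,scc[3]=?,scc[4]=?)
step 3: low=(low[0]=0,low[1]=1,low[2]=2,low[3]=?,low[4]=?); scc=(scc[0]=0,scc[1]=1,scc[2]=2,scc[3]=?,scc[4]=?)
step 4: low=(low[0]=0,low[1]=1,low[2]=2,low[3]=3,low[4]=3); scc=(scc[0]=0,scc[1]=1,scc[2]=2,scc[3]=?,scc[4]=?)
step 5: low=(low[0]=0,low[1]=1,low[2]=2,low[3]=3,low[4]=3); scc=(scc[0]=0,scc[1]=1,scc[2]=2,scc[3]=3,scc[4]=3)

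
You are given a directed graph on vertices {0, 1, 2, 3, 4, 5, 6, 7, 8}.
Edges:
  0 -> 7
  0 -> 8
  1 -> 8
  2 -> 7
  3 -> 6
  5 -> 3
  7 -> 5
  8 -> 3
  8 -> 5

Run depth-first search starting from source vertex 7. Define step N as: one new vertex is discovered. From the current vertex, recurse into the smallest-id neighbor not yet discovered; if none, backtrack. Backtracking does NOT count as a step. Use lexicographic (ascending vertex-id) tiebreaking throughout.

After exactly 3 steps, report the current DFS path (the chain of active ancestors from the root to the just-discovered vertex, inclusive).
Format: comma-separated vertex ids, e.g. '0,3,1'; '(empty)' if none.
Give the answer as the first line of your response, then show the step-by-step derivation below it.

7,5,3

step 1: discover 7; path=7; order=7
step 2: discover 5; path=7>5; order=7,5
step 3: discover 3; path=7>5>3; order=7,5,3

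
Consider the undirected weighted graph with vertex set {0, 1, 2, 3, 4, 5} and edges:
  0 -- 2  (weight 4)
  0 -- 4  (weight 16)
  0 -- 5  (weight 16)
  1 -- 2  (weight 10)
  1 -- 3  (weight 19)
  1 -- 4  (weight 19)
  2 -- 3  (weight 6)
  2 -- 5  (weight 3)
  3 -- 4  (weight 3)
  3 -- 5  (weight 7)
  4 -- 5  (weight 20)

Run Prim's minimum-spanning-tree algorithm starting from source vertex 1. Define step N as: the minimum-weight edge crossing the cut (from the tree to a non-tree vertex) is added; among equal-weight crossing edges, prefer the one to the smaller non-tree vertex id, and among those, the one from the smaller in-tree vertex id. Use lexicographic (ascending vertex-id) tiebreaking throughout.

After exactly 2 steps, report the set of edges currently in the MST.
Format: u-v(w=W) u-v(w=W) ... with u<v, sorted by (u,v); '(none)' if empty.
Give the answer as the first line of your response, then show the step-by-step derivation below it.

1-2(w=10) 2-5(w=3)

step 1: add edge 1-2 (w=10); MST = {1-2(w=10)}
step 2: add edge 2-5 (w=3); MST = {1-2(w=10) 2-5(w=3)}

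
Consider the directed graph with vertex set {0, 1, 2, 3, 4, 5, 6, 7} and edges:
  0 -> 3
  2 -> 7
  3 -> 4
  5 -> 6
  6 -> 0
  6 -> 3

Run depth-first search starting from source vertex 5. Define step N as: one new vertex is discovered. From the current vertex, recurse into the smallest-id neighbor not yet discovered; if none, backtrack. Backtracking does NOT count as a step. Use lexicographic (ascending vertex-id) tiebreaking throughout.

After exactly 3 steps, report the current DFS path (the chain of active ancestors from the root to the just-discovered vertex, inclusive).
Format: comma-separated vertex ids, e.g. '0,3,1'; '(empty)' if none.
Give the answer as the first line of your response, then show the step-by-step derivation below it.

5,6,0

step 1: discover 5; path=5; order=5
step 2: discover 6; path=5>6; order=5,6
step 3: discover 0; path=5>6>0; order=5,6,0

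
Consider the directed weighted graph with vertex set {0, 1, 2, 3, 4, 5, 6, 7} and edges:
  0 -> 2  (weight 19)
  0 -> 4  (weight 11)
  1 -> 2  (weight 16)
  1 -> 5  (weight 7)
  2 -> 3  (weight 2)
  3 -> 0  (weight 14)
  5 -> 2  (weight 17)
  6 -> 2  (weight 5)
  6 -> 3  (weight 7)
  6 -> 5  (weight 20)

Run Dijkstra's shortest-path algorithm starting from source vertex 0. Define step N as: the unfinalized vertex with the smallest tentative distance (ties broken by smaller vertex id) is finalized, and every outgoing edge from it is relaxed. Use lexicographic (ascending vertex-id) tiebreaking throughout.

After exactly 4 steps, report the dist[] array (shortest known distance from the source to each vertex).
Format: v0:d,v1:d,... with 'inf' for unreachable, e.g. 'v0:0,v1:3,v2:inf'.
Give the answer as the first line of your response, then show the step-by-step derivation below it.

v0:0,v1:inf,v2:19,v3:21,v4:11,v5:inf,v6:inf,v7:inf

step 1: dist = v0:0,v1:inf,v2:19,v3:inf,v4:11,v5:inf,v6:inf,v7:inf
step 2: dist = v0:0,v1:inf,v2:19,v3:inf,v4:11,v5:inf,v6:inf,v7:inf
step 3: dist = v0:0,v1:inf,v2:19,v3:21,v4:11,v5:inf,v6:inf,v7:inf
step 4: dist = v0:0,v1:inf,v2:19,v3:21,v4:11,v5:inf,v6:inf,v7:inf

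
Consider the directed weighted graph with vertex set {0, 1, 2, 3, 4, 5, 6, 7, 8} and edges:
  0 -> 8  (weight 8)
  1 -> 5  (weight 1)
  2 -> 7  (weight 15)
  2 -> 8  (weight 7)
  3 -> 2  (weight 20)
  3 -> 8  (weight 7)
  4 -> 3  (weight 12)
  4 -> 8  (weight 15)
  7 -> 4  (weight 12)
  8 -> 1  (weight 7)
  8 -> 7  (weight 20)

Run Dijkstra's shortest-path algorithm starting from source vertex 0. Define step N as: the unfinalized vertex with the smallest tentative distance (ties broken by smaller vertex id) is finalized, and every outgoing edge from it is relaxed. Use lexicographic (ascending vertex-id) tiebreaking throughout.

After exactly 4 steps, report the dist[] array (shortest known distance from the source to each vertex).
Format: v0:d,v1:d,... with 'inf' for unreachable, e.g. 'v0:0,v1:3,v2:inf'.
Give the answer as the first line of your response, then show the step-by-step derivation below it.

v0:0,v1:15,v2:inf,v3:inf,v4:inf,v5:16,v6:inf,v7:28,v8:8

step 1: dist = v0:0,v1:inf,v2:inf,v3:inf,v4:inf,v5:inf,v6:inf,v7:inf,v8:8
step 2: dist = v0:0,v1:15,v2:inf,v3:inf,v4:inf,v5:inf,v6:inf,v7:28,v8:8
step 3: dist = v0:0,v1:15,v2:inf,v3:inf,v4:inf,v5:16,v6:inf,v7:28,v8:8
step 4: dist = v0:0,v1:15,v2:inf,v3:inf,v4:inf,v5:16,v6:inf,v7:28,v8:8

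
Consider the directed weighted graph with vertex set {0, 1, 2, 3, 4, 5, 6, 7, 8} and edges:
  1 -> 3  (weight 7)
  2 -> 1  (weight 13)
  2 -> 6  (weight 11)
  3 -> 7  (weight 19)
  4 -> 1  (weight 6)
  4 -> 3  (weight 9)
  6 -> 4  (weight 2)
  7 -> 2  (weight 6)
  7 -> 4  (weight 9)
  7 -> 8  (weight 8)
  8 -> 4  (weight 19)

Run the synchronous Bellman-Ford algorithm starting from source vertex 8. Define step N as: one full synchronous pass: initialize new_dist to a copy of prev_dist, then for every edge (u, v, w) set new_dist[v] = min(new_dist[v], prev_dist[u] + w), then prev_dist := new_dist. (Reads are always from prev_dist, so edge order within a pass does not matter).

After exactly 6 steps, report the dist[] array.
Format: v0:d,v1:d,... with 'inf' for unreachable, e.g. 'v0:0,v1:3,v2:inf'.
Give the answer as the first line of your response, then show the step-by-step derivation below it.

v0:inf,v1:25,v2:53,v3:28,v4:19,v5:inf,v6:64,v7:47,v8:0

step 1: dist = v0:inf,v1:inf,v2:inf,v3:inf,v4:19,v5:inf,v6:inf,v7:inf,v8:0
step 2: dist = v0:inf,v1:25,v2:inf,v3:28,v4:19,v5:inf,v6:inf,v7:inf,v8:0
step 3: dist = v0:inf,v1:25,v2:inf,v3:28,v4:19,v5:inf,v6:inf,v7:47,v8:0
step 4: dist = v0:inf,v1:25,v2:53,v3:28,v4:19,v5:inf,v6:inf,v7:47,v8:0
step 5: dist = v0:inf,v1:25,v2:53,v3:28,v4:19,v5:inf,v6:64,v7:47,v8:0
step 6: dist = v0:inf,v1:25,v2:53,v3:28,v4:19,v5:inf,v6:64,v7:47,v8:0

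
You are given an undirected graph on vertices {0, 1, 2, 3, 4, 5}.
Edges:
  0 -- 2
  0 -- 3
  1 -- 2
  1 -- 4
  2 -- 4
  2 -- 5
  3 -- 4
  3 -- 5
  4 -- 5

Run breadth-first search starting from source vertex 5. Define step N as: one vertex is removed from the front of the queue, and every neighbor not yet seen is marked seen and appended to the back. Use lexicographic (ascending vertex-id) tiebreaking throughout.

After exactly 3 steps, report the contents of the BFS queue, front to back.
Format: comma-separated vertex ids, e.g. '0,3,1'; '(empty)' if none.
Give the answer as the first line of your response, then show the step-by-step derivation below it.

4,0,1

step 1: dequeue 5; queue=[2,3,4]; order=5
step 2: dequeue 2; queue=[3,4,0,1]; order=5,2
step 3: dequeue 3; queue=[4,0,1]; order=5,2,3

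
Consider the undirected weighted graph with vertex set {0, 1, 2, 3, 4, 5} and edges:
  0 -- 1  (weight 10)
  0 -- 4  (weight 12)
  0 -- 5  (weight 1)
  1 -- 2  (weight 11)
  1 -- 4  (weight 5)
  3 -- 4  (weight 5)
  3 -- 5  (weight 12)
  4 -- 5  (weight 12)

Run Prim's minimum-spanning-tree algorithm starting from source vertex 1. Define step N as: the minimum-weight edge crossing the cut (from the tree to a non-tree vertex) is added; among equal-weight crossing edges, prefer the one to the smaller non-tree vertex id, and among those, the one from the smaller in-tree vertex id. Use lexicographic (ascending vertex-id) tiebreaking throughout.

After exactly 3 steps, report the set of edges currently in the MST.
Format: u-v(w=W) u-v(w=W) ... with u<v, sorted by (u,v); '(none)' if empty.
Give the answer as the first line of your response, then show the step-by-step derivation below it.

0-1(w=10) 1-4(w=5) 3-4(w=5)

step 1: add edge 1-4 (w=5); MST = {1-4(w=5)}
step 2: add edge 3-4 (w=5); MST = {1-4(w=5) 3-4(w=5)}
step 3: add edge 0-1 (w=10); MST = {0-1(w=10) 1-4(w=5) 3-4(w=5)}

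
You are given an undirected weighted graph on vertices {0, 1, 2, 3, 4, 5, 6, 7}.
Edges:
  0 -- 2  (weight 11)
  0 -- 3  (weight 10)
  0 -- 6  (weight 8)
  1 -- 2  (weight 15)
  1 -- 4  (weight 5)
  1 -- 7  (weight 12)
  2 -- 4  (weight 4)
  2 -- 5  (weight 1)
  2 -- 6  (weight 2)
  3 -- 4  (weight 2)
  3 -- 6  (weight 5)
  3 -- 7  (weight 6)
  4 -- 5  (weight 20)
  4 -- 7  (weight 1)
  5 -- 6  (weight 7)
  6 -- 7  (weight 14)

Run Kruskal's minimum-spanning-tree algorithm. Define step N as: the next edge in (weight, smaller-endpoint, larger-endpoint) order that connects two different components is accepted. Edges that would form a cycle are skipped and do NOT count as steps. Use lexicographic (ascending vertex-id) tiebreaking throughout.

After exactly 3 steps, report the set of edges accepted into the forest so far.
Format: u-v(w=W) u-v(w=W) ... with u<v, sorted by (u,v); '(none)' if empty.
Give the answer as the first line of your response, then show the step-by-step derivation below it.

2-5(w=1) 2-6(w=2) 4-7(w=1)

step 1: add edge 2-5 (w=1); MST = {2-5(w=1)}
step 2: add edge 4-7 (w=1); MST = {2-5(w=1) 4-7(w=1)}
step 3: add edge 2-6 (w=2); MST = {2-5(w=1) 2-6(w=2) 4-7(w=1)}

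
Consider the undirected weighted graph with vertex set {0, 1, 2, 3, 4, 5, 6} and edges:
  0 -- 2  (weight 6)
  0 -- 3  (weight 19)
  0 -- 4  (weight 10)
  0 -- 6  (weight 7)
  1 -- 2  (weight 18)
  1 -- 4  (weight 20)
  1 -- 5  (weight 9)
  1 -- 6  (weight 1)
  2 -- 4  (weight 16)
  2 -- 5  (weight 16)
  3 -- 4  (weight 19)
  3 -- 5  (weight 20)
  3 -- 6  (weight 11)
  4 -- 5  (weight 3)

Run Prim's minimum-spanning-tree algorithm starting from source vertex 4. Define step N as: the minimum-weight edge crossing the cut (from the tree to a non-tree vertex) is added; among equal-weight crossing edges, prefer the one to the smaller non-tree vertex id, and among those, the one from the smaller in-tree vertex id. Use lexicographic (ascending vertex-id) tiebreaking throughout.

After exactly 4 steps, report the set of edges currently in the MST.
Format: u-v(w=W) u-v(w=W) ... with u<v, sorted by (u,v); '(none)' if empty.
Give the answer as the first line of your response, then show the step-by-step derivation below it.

0-6(w=7) 1-5(w=9) 1-6(w=1) 4-5(w=3)

step 1: add edge 4-5 (w=3); MST = {4-5(w=3)}
step 2: add edge 1-5 (w=9); MST = {1-5(w=9) 4-5(w=3)}
step 3: add edge 1-6 (w=1); MST = {1-5(w=9) 1-6(w=1) 4-5(w=3)}
step 4: add edge 0-6 (w=7); MST = {0-6(w=7) 1-5(w=9) 1-6(w=1) 4-5(w=3)}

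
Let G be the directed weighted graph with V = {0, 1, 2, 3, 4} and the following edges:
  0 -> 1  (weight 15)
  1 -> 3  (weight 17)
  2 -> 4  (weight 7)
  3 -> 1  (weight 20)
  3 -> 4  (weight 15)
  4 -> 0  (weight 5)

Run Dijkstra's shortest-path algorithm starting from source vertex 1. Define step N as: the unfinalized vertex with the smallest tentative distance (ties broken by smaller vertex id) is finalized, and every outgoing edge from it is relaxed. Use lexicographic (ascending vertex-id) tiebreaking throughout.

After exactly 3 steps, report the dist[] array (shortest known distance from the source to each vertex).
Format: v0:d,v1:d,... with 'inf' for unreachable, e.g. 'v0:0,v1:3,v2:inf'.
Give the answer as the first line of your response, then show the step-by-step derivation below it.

v0:37,v1:0,v2:inf,v3:17,v4:32

step 1: dist = v0:inf,v1:0,v2:inf,v3:17,v4:inf
step 2: dist = v0:inf,v1:0,v2:inf,v3:17,v4:32
step 3: dist = v0:37,v1:0,v2:inf,v3:17,v4:32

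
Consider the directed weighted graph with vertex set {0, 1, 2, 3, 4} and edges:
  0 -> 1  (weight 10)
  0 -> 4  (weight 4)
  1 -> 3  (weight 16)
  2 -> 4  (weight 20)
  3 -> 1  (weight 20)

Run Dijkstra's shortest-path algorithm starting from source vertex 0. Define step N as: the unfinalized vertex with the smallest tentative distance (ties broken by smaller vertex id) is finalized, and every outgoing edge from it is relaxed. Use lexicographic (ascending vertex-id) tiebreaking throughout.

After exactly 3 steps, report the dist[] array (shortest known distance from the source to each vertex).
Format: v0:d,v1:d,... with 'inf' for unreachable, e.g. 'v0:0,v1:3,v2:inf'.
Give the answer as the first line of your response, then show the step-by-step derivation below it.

v0:0,v1:10,v2:inf,v3:26,v4:4

step 1: dist = v0:0,v1:10,v2:inf,v3:inf,v4:4
step 2: dist = v0:0,v1:10,v2:inf,v3:inf,v4:4
step 3: dist = v0:0,v1:10,v2:inf,v3:26,v4:4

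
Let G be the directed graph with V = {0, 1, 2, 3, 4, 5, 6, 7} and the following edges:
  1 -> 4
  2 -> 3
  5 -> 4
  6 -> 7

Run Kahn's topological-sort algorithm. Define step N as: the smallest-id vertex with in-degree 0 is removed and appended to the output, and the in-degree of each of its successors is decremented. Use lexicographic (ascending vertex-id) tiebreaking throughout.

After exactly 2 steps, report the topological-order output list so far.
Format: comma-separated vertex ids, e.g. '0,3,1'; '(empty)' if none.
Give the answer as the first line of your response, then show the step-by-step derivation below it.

0,1

step 1: output 0; order=[0]; indeg=(0,0,0,1,2,0,0,1)
step 2: output 1; order=[0,1]; indeg=(0,0,0,1,1,0,0,1)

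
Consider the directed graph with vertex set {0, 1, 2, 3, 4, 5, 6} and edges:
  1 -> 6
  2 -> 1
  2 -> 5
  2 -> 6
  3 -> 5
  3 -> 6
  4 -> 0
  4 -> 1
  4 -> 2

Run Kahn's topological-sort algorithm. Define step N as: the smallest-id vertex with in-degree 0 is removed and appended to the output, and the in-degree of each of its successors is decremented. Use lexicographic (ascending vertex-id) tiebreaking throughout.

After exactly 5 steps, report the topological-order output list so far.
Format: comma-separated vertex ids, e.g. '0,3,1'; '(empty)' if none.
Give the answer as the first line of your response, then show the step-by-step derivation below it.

3,4,0,2,1

step 1: output 3; order=[3]; indeg=(1,2,1,0,0,1,2)
step 2: output 4; order=[3,4]; indeg=(0,1,0,0,0,1,2)
step 3: output 0; order=[3,4,0]; indeg=(0,1,0,0,0,1,2)
step 4: output 2; order=[3,4,0,2]; indeg=(0,0,0,0,0,0,1)
step 5: output 1; order=[3,4,0,2,1]; indeg=(0,0,0,0,0,0,0)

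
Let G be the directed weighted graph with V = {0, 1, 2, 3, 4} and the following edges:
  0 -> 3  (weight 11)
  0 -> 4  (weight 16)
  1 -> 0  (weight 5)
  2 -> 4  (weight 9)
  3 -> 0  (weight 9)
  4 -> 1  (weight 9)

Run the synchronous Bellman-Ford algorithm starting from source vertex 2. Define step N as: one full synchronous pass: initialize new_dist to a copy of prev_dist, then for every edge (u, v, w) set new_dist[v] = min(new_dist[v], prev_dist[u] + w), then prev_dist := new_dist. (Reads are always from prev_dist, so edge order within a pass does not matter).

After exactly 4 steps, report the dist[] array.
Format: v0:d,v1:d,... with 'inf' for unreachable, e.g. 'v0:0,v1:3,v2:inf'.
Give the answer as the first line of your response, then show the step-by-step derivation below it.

v0:23,v1:18,v2:0,v3:34,v4:9

step 1: dist = v0:inf,v1:inf,v2:0,v3:inf,v4:9
step 2: dist = v0:inf,v1:18,v2:0,v3:inf,v4:9
step 3: dist = v0:23,v1:18,v2:0,v3:inf,v4:9
step 4: dist = v0:23,v1:18,v2:0,v3:34,v4:9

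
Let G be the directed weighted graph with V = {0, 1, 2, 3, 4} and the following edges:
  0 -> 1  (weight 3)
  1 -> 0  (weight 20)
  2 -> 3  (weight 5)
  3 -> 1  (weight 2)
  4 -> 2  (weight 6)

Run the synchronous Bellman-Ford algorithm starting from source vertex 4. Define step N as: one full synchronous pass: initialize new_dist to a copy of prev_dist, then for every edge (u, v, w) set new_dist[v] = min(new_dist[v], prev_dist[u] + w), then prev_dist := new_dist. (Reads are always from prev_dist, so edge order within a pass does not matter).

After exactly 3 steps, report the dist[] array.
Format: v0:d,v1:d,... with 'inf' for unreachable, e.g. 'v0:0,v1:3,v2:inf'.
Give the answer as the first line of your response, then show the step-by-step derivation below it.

v0:inf,v1:13,v2:6,v3:11,v4:0

step 1: dist = v0:inf,v1:inf,v2:6,v3:inf,v4:0
step 2: dist = v0:inf,v1:inf,v2:6,v3:11,v4:0
step 3: dist = v0:inf,v1:13,v2:6,v3:11,v4:0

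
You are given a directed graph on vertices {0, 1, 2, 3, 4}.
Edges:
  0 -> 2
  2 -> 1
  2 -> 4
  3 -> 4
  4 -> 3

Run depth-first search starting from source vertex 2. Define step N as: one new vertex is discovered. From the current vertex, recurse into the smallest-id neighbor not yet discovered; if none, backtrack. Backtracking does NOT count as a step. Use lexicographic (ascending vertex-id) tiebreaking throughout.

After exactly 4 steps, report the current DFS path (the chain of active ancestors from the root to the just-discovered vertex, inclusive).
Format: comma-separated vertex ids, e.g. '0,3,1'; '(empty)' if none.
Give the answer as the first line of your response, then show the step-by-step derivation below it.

2,4,3

step 1: discover 2; path=2; order=2
step 2: discover 1; path=2>1; order=2,1
step 3: discover 4; path=2>4; order=2,1,4
step 4: discover 3; path=2>4>3; order=2,1,4,3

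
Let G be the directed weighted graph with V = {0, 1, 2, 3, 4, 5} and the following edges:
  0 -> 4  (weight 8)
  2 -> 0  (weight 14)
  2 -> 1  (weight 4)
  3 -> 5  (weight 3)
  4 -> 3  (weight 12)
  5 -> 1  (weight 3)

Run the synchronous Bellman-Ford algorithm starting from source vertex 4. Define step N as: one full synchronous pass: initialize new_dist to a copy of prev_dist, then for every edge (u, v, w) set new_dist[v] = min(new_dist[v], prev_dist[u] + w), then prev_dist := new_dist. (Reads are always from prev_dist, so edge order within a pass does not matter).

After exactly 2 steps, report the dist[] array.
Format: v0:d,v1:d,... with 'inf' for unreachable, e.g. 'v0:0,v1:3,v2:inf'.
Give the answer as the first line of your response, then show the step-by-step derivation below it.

v0:inf,v1:inf,v2:inf,v3:12,v4:0,v5:15

step 1: dist = v0:inf,v1:inf,v2:inf,v3:12,v4:0,v5:inf
step 2: dist = v0:inf,v1:inf,v2:inf,v3:12,v4:0,v5:15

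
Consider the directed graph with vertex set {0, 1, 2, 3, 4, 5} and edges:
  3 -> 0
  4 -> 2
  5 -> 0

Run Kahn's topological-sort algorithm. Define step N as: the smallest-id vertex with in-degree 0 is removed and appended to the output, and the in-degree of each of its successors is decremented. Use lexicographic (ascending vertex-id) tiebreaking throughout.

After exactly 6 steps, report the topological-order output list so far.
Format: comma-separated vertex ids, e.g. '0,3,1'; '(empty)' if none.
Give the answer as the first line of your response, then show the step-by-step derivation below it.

1,3,4,2,5,0

step 1: output 1; order=[1]; indeg=(2,0,1,0,0,0)
step 2: output 3; order=[1,3]; indeg=(1,0,1,0,0,0)
step 3: output 4; order=[1,3,4]; indeg=(1,0,0,0,0,0)
step 4: output 2; order=[1,3,4,2]; indeg=(1,0,0,0,0,0)
step 5: output 5; order=[1,3,4,2,5]; indeg=(0,0,0,0,0,0)
step 6: output 0; order=[1,3,4,2,5,0]; indeg=(0,0,0,0,0,0)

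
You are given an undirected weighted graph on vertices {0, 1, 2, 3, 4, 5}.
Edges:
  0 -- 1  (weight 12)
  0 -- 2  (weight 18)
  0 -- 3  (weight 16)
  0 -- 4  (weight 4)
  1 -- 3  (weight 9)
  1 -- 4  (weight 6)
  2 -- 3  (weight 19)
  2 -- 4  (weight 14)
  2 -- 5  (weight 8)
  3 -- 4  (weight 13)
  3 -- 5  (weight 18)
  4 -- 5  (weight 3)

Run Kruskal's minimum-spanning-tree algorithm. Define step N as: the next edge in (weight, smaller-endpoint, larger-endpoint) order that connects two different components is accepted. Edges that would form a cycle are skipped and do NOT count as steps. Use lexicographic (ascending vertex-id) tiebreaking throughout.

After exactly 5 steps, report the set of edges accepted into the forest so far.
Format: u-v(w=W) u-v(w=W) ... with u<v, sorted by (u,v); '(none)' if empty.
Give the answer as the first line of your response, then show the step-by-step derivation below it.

0-4(w=4) 1-3(w=9) 1-4(w=6) 2-5(w=8) 4-5(w=3)

step 1: add edge 4-5 (w=3); MST = {4-5(w=3)}
step 2: add edge 0-4 (w=4); MST = {0-4(w=4) 4-5(w=3)}
step 3: add edge 1-4 (w=6); MST = {0-4(w=4) 1-4(w=6) 4-5(w=3)}
step 4: add edge 2-5 (w=8); MST = {0-4(w=4) 1-4(w=6) 2-5(w=8) 4-5(w=3)}
step 5: add edge 1-3 (w=9); MST = {0-4(w=4) 1-3(w=9) 1-4(w=6) 2-5(w=8) 4-5(w=3)}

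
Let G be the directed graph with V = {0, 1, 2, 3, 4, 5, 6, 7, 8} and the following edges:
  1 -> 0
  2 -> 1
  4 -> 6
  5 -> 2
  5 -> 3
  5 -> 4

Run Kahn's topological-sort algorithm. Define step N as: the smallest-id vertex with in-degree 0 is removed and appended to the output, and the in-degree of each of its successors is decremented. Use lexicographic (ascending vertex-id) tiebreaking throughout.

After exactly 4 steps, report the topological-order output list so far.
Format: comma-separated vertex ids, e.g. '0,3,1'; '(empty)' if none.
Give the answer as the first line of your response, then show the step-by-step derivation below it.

5,2,1,0

step 1: output 5; order=[5]; indeg=(1,1,0,0,0,0,1,0,0)
step 2: output 2; order=[5,2]; indeg=(1,0,0,0,0,0,1,0,0)
step 3: output 1; order=[5,2,1]; indeg=(0,0,0,0,0,0,1,0,0)
step 4: output 0; order=[5,2,1,0]; indeg=(0,0,0,0,0,0,1,0,0)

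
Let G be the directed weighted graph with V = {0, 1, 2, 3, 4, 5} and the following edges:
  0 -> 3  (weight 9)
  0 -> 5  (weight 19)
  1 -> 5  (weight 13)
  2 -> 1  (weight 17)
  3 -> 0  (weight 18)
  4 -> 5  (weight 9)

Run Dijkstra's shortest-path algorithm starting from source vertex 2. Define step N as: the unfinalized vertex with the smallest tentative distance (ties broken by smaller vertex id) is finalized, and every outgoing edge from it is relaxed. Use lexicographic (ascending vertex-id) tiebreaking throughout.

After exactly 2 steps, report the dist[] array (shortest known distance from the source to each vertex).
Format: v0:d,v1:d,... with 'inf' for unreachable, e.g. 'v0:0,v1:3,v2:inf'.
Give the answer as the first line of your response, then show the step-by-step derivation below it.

v0:inf,v1:17,v2:0,v3:inf,v4:inf,v5:30

step 1: dist = v0:inf,v1:17,v2:0,v3:inf,v4:inf,v5:inf
step 2: dist = v0:inf,v1:17,v2:0,v3:inf,v4:inf,v5:30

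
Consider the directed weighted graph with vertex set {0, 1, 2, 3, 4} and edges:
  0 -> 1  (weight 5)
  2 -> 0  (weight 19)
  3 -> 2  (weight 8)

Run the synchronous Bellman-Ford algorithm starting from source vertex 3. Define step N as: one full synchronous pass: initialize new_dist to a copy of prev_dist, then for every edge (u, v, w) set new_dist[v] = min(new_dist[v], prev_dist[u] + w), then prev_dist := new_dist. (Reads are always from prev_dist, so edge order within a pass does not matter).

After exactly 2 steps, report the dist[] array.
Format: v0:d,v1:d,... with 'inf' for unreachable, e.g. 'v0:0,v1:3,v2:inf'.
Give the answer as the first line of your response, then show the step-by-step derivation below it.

v0:27,v1:inf,v2:8,v3:0,v4:inf

step 1: dist = v0:inf,v1:inf,v2:8,v3:0,v4:inf
step 2: dist = v0:27,v1:inf,v2:8,v3:0,v4:inf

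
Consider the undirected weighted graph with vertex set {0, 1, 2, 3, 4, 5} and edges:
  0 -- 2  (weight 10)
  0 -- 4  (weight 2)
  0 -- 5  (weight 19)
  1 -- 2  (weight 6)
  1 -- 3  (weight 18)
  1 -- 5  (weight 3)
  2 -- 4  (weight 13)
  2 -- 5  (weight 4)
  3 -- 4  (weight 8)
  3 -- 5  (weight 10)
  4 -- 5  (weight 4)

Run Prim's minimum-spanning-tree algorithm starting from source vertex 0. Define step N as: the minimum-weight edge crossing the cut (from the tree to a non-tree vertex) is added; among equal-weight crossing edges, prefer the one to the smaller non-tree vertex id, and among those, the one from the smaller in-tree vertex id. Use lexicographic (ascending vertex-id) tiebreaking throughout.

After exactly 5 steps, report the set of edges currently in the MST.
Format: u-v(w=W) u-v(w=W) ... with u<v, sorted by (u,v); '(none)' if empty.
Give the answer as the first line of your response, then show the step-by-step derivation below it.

0-4(w=2) 1-5(w=3) 2-5(w=4) 3-4(w=8) 4-5(w=4)

step 1: add edge 0-4 (w=2); MST = {0-4(w=2)}
step 2: add edge 4-5 (w=4); MST = {0-4(w=2) 4-5(w=4)}
step 3: add edge 1-5 (w=3); MST = {0-4(w=2) 1-5(w=3) 4-5(w=4)}
step 4: add edge 2-5 (w=4); MST = {0-4(w=2) 1-5(w=3) 2-5(w=4) 4-5(w=4)}
step 5: add edge 3-4 (w=8); MST = {0-4(w=2) 1-5(w=3) 2-5(w=4) 3-4(w=8) 4-5(w=4)}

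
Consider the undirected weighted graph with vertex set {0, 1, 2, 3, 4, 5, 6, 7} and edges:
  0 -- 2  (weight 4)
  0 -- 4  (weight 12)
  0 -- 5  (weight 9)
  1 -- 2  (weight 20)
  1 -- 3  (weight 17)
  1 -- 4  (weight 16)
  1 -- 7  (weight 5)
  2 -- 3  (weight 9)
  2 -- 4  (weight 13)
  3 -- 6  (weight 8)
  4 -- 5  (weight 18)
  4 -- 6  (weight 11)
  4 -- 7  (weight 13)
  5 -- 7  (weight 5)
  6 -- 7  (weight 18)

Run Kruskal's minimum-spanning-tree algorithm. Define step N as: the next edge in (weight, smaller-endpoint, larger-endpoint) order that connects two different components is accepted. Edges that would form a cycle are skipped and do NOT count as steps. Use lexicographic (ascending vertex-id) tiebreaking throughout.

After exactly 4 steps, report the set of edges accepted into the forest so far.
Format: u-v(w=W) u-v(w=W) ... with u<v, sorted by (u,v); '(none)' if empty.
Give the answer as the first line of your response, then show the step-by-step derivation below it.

0-2(w=4) 1-7(w=5) 3-6(w=8) 5-7(w=5)

step 1: add edge 0-2 (w=4); MST = {0-2(w=4)}
step 2: add edge 1-7 (w=5); MST = {0-2(w=4) 1-7(w=5)}
step 3: add edge 5-7 (w=5); MST = {0-2(w=4) 1-7(w=5) 5-7(w=5)}
step 4: add edge 3-6 (w=8); MST = {0-2(w=4) 1-7(w=5) 3-6(w=8) 5-7(w=5)}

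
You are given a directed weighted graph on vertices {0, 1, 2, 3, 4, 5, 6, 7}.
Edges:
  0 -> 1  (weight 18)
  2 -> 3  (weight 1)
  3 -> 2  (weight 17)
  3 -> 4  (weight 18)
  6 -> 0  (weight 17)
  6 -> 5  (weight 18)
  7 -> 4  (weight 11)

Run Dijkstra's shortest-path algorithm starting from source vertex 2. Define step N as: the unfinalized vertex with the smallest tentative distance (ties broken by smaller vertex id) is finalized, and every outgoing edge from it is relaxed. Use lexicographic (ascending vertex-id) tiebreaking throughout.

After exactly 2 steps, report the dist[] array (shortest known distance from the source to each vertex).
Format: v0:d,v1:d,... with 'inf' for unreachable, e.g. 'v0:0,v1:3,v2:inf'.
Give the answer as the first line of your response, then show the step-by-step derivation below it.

v0:inf,v1:inf,v2:0,v3:1,v4:19,v5:inf,v6:inf,v7:inf

step 1: dist = v0:inf,v1:inf,v2:0,v3:1,v4:inf,v5:inf,v6:inf,v7:inf
step 2: dist = v0:inf,v1:inf,v2:0,v3:1,v4:19,v5:inf,v6:inf,v7:inf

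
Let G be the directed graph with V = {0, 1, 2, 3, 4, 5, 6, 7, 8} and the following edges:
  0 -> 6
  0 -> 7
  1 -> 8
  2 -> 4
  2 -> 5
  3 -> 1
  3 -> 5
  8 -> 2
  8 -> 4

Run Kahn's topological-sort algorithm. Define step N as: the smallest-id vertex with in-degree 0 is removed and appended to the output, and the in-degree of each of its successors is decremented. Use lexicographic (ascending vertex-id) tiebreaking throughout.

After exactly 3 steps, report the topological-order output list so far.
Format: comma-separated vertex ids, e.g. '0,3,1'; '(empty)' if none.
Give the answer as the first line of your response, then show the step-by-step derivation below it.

0,3,1

step 1: output 0; order=[0]; indeg=(0,1,1,0,2,2,0,0,1)
step 2: output 3; order=[0,3]; indeg=(0,0,1,0,2,1,0,0,1)
step 3: output 1; order=[0,3,1]; indeg=(0,0,1,0,2,1,0,0,0)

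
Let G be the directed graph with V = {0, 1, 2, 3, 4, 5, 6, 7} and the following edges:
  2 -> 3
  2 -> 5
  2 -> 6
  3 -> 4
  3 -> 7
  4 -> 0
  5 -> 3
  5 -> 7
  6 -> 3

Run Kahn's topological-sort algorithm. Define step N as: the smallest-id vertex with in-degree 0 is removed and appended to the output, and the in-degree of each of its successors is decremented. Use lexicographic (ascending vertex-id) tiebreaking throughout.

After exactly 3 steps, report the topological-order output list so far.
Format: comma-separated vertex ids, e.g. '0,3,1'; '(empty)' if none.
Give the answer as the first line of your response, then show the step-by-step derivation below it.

1,2,5

step 1: output 1; order=[1]; indeg=(1,0,0,3,1,1,1,2)
step 2: output 2; order=[1,2]; indeg=(1,0,0,2,1,0,0,2)
step 3: output 5; order=[1,2,5]; indeg=(1,0,0,1,1,0,0,1)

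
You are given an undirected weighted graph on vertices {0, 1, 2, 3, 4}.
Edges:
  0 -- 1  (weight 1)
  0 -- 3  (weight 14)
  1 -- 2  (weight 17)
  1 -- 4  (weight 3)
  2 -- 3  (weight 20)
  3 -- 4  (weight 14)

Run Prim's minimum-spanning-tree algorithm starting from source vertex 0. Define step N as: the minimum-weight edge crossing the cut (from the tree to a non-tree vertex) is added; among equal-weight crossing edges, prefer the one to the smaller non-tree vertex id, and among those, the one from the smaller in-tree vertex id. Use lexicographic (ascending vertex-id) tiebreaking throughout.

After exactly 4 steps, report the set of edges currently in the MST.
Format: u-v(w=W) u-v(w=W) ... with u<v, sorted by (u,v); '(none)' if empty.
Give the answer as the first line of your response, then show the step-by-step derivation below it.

0-1(w=1) 0-3(w=14) 1-2(w=17) 1-4(w=3)

step 1: add edge 0-1 (w=1); MST = {0-1(w=1)}
step 2: add edge 1-4 (w=3); MST = {0-1(w=1) 1-4(w=3)}
step 3: add edge 0-3 (w=14); MST = {0-1(w=1) 0-3(w=14) 1-4(w=3)}
step 4: add edge 1-2 (w=17); MST = {0-1(w=1) 0-3(w=14) 1-2(w=17) 1-4(w=3)}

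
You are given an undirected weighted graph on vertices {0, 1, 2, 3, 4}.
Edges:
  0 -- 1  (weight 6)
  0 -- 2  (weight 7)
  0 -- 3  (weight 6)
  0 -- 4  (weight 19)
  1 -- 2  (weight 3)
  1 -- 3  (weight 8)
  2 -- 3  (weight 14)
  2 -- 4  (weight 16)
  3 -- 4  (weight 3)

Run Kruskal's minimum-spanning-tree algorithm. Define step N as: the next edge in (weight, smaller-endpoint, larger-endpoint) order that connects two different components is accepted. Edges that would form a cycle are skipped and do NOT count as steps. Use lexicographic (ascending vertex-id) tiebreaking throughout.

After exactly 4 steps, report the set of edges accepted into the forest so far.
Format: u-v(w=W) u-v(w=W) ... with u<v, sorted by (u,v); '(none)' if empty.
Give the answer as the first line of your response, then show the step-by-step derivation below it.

0-1(w=6) 0-3(w=6) 1-2(w=3) 3-4(w=3)

step 1: add edge 1-2 (w=3); MST = {1-2(w=3)}
step 2: add edge 3-4 (w=3); MST = {1-2(w=3) 3-4(w=3)}
step 3: add edge 0-1 (w=6); MST = {0-1(w=6) 1-2(w=3) 3-4(w=3)}
step 4: add edge 0-3 (w=6); MST = {0-1(w=6) 0-3(w=6) 1-2(w=3) 3-4(w=3)}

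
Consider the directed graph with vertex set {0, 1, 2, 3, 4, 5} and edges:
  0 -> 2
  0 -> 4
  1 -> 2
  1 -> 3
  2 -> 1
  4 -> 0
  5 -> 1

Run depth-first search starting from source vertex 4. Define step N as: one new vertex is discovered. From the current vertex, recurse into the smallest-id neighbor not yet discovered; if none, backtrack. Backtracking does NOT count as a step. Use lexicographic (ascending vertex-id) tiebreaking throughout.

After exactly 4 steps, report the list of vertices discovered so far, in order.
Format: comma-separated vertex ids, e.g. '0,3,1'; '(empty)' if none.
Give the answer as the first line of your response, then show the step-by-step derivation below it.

4,0,2,1

step 1: discover 4; path=4; order=4
step 2: discover 0; path=4>0; order=4,0
step 3: discover 2; path=4>0>2; order=4,0,2
step 4: discover 1; path=4>0>2>1; order=4,0,2,1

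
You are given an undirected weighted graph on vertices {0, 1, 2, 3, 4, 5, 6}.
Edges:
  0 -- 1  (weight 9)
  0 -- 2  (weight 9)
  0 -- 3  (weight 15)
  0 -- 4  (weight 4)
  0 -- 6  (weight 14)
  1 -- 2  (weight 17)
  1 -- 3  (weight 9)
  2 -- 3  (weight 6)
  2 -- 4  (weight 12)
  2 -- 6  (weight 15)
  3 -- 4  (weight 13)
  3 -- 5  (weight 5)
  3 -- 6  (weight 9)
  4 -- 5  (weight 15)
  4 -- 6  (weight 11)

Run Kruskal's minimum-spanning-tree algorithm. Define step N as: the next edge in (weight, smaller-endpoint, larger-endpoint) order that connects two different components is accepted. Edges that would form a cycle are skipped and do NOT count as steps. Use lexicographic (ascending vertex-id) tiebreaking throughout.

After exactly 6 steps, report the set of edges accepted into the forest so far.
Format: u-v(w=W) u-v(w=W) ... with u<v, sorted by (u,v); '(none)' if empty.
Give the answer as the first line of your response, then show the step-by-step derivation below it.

0-1(w=9) 0-2(w=9) 0-4(w=4) 2-3(w=6) 3-5(w=5) 3-6(w=9)

step 1: add edge 0-4 (w=4); MST = {0-4(w=4)}
step 2: add edge 3-5 (w=5); MST = {0-4(w=4) 3-5(w=5)}
step 3: add edge 2-3 (w=6); MST = {0-4(w=4) 2-3(w=6) 3-5(w=5)}
step 4: add edge 0-1 (w=9); MST = {0-1(w=9) 0-4(w=4) 2-3(w=6) 3-5(w=5)}
step 5: add edge 0-2 (w=9); MST = {0-1(w=9) 0-2(w=9) 0-4(w=4) 2-3(w=6) 3-5(w=5)}
step 6: add edge 3-6 (w=9); MST = {0-1(w=9) 0-2(w=9) 0-4(w=4) 2-3(w=6) 3-5(w=5) 3-6(w=9)}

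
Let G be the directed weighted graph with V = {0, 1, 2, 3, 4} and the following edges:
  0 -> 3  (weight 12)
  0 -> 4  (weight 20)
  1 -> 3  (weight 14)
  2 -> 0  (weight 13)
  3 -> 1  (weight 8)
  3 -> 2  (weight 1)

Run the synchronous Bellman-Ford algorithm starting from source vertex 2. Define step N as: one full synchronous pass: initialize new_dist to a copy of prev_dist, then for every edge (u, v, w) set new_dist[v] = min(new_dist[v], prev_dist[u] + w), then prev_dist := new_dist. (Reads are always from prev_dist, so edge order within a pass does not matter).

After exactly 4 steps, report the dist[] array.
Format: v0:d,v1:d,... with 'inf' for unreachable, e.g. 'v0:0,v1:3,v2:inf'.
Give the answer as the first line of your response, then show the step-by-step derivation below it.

v0:13,v1:33,v2:0,v3:25,v4:33

step 1: dist = v0:13,v1:inf,v2:0,v3:inf,v4:inf
step 2: dist = v0:13,v1:inf,v2:0,v3:25,v4:33
step 3: dist = v0:13,v1:33,v2:0,v3:25,v4:33
step 4: dist = v0:13,v1:33,v2:0,v3:25,v4:33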